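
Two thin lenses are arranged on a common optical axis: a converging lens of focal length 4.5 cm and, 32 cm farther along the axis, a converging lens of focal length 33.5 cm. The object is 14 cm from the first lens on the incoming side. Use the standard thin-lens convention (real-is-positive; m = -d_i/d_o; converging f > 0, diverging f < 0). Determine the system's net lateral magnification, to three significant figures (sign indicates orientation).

-1.95

Applying the thin-lens equation to the first lens, 1/4.5 = 1/14 + 1/d_i1, which gives d_i1 = 6.632 cm.
Its lateral magnification is m_1 = -d_i1/d_o1 = -(6.632)/14 = -0.4737.
Object distance for lens 2: d_o2 = 32 - 6.632 = 25.368 cm.
Applying the thin-lens equation again with f_2 = 33.5 cm and d_o2 = 25.368 cm gives d_i2 = -104.511 cm.
m_2 = -(-104.511)/(25.368) = 4.1197.
Total m = m_1 x m_2 = (-0.4737)(4.1197) = -1.9515.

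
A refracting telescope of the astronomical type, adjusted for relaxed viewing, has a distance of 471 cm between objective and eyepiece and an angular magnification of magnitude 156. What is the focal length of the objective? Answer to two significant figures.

470 cm

In normal adjustment the tube length equals f_obj + f_eye and |M| = f_obj/f_eye.
So f_obj = 156 f_eye and 156 f_eye + f_eye = 471 cm, giving f_eye = 471/157 = 3.000 cm and f_obj = 468.000 cm.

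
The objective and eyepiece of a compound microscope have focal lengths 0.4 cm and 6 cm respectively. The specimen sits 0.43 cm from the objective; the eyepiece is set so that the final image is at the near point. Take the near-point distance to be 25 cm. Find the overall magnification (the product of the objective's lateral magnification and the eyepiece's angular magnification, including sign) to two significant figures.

-69

Objective: 1/d_i = 1/f_obj - 1/d_o = 1/0.4 - 1/0.43 = 0.17442 cm^-1, so d_i = 5.733 cm.
m_obj = -d_i/d_o = -5.733/0.43 = -13.333.
Eyepiece angular magnification (image at near point): M_eye = 1 + D/f_e = 1 + 25/6 = 5.167.
Overall M = m_obj x M_eye = (-13.333)(5.167) = -68.89.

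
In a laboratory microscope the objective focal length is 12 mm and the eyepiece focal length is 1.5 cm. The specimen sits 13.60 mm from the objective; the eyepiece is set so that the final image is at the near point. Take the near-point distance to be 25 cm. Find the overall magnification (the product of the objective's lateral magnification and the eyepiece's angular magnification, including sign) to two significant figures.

Convert to cm: f_obj = 12 mm = 1.2 cm; d_o = 13.60 mm = 1.36 cm.
Objective: 1/d_i = 1/f_obj - 1/d_o = 1/1.2 - 1/1.36 = 0.09804 cm^-1, so d_i = 10.200 cm.
m_obj = -d_i/d_o = -10.200/1.36 = -7.500.
Eyepiece angular magnification (image at near point): M_eye = 1 + D/f_e = 1 + 25/1.5 = 17.667.
Overall M = m_obj x M_eye = (-7.500)(17.667) = -132.50.

-130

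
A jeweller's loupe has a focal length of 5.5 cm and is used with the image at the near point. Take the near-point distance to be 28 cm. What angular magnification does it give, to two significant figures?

M = 1 + D/f = 1 + 28/5.5 = 6.091.

6.1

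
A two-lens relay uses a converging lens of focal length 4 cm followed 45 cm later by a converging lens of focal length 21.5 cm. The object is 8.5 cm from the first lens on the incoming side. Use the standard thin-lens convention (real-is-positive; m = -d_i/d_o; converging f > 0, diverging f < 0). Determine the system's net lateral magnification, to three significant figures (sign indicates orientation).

1.20

First lens: d_i1 = 1/(1/4 - 1/8.5) = 7.556 cm.
m_1 = -(7.556)/8.5 = -0.8889.
Object distance for lens 2: d_o2 = 45 - 7.556 = 37.444 cm.
Second lens: d_i2 = 1/(1/21.5 - 1/(37.444)) = 50.491 cm.
m_2 = -(50.491)/(37.444) = -1.3484.
Total m = m_1 x m_2 = (-0.8889)(-1.3484) = 1.1986.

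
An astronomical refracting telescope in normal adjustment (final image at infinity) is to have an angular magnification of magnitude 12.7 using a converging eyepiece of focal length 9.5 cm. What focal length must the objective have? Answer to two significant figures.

120 cm

|M| = f_obj/|f_eye|, so f_obj = |M| x |f_eye| = 12.7 x 9.5 = 120.650 cm.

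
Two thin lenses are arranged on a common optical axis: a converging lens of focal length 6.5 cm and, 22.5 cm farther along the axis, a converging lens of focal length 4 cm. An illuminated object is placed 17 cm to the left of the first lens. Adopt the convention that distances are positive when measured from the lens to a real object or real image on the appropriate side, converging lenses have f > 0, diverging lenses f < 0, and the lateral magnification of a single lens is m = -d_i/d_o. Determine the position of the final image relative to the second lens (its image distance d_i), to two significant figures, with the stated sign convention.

First lens: d_i1 = 1/(1/6.5 - 1/17) = 10.524 cm.
That image sits 11.976 cm in front of the second lens, so d_o2 = 11.976 cm.
Second lens: d_i2 = 1/(1/4 - 1/(11.976)) = 6.006 cm.

6.0 cm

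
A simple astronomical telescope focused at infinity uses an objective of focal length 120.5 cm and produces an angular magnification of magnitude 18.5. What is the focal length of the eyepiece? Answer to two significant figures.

6.5 cm

|M| = f_obj/f_eye, so f_eye = f_obj/|M| = 120.5/18.5 = 6.514 cm.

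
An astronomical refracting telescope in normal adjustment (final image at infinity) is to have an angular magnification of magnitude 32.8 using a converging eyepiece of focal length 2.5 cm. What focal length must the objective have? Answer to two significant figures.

|M| = f_obj/|f_eye|, so f_obj = |M| x |f_eye| = 32.8 x 2.5 = 82.000 cm.

82 cm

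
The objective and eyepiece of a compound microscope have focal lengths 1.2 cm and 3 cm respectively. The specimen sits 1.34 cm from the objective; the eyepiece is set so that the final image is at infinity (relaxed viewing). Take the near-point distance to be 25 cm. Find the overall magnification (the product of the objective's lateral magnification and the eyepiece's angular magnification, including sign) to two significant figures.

Objective: 1/d_i = 1/f_obj - 1/d_o = 1/1.2 - 1/1.34 = 0.08706 cm^-1, so d_i = 11.486 cm.
m_obj = -d_i/d_o = -11.486/1.34 = -8.571.
Eyepiece angular magnification (image at infinity): M_eye = D/f_e = 25/3 = 8.333.
Overall M = m_obj x M_eye = (-8.571)(8.333) = -71.43.

-71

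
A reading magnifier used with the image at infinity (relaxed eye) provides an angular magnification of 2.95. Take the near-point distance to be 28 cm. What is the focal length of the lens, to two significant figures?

For the image at infinity, M = D/f.
f = D/M = 28/2.95 = 9.492 cm.

9.5 cm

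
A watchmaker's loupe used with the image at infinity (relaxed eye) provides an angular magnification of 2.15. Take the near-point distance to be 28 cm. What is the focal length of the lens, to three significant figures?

For the image at infinity, M = D/f.
f = D/M = 28/2.15 = 13.023 cm.

13.0 cm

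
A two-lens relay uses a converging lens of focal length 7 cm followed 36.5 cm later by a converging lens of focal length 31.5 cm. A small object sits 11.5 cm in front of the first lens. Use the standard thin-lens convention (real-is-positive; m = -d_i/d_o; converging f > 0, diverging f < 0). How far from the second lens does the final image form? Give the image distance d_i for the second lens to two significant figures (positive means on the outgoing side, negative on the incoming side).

Lens 1: 1/d_i1 = 1/f_1 - 1/d_o1 = 1/7 - 1/11.5 = 0.05590 cm^-1, so d_i1 = 17.889 cm.
Object distance for lens 2: d_o2 = 36.5 - 17.889 = 18.611 cm.
Lens 2: 1/d_i2 = 1/f_2 - 1/d_o2 = 1/31.5 - 1/(18.611) = -0.02199 cm^-1, so d_i2 = -45.485 cm.

-45 cm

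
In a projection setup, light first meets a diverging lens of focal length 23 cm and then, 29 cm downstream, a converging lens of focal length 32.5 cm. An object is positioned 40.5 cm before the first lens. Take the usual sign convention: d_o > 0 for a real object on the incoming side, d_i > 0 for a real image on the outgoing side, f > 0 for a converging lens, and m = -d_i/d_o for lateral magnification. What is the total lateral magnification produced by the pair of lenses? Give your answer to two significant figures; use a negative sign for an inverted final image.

Lens 1: 1/d_i1 = 1/f_1 - 1/d_o1 = 1/(-23) - 1/40.5 = -0.06817 cm^-1, so d_i1 = -14.669 cm.
m_1 = -(-14.669)/40.5 = 0.3622.
The intermediate image is virtual, 14.669 cm to the left of lens 1, so d_o2 = L - d_i1 = 29 - (-14.669) = 43.669 cm.
Lens 2: 1/d_i2 = 1/f_2 - 1/d_o2 = 1/32.5 - 1/(43.669) = 0.00787 cm^-1, so d_i2 = 127.067 cm.
m_2 = -(127.067)/(43.669) = -2.9098.
Total m = m_1 x m_2 = (0.3622)(-2.9098) = -1.0539.

-1.1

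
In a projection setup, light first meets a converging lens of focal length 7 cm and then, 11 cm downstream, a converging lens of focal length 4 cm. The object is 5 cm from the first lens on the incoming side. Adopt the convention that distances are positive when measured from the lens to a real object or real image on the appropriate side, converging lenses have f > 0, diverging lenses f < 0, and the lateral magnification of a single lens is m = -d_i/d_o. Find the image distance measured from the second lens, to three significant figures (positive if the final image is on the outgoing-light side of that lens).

First lens: d_i1 = 1/(1/7 - 1/5) = -17.500 cm.
The intermediate image is virtual, 17.500 cm to the left of lens 1, so d_o2 = L - d_i1 = 11 - (-17.500) = 28.500 cm.
Second lens: d_i2 = 1/(1/4 - 1/(28.500)) = 4.653 cm.

4.65 cm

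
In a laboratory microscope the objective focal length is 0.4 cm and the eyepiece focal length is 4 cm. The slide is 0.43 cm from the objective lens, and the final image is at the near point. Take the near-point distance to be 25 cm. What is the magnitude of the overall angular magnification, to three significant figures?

96.7

Objective: 1/d_i = 1/f_obj - 1/d_o = 1/0.4 - 1/0.43 = 0.17442 cm^-1, so d_i = 5.733 cm.
m_obj = -d_i/d_o = -5.733/0.43 = -13.333.
Eyepiece angular magnification (image at near point): M_eye = 1 + D/f_e = 1 + 25/4 = 7.250.
Overall M = m_obj x M_eye = (-13.333)(7.250) = -96.67.
|M| = 96.67.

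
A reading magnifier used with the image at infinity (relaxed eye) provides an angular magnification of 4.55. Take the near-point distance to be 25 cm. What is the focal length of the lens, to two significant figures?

For the image at infinity, M = D/f.
f = D/M = 25/4.55 = 5.495 cm.

5.5 cm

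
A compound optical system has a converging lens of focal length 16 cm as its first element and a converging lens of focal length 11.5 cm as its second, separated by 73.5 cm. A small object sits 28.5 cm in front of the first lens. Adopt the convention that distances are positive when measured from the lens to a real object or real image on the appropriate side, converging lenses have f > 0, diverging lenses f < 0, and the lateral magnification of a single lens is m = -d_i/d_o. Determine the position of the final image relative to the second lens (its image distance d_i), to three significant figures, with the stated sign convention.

First lens: d_i1 = 1/(1/16 - 1/28.5) = 36.480 cm.
Object distance for lens 2: d_o2 = 73.5 - 36.480 = 37.020 cm.
Second lens: d_i2 = 1/(1/11.5 - 1/(37.020)) = 16.682 cm.

16.7 cm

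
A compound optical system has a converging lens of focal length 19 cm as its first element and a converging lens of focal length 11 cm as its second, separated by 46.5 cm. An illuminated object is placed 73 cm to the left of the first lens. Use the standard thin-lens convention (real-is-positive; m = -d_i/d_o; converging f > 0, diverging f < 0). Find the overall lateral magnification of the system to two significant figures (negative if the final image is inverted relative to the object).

0.39

Lens 1: 1/d_i1 = 1/f_1 - 1/d_o1 = 1/19 - 1/73 = 0.03893 cm^-1, so d_i1 = 25.685 cm.
m_1 = -(25.685)/73 = -0.3519.
The intermediate image is 25.685 cm to the right of lens 1, so d_o2 = L - d_i1 = 46.5 - 25.685 = 20.815 cm.
Lens 2: 1/d_i2 = 1/f_2 - 1/d_o2 = 1/11 - 1/(20.815) = 0.04287 cm^-1, so d_i2 = 23.328 cm.
m_2 = -(23.328)/(20.815) = -1.1208.
The system's lateral magnification is m_1 m_2 = (-0.3519)(-1.1208) = 0.3943.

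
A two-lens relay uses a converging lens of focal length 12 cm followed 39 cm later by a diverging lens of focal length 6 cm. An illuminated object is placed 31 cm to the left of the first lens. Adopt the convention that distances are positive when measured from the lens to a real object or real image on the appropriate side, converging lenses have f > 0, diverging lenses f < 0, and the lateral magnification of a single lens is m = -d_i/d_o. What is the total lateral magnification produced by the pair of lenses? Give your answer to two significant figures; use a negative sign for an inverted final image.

First lens: d_i1 = 1/(1/12 - 1/31) = 19.579 cm.
m_1 = -(19.579)/31 = -0.6316.
The intermediate image is 19.579 cm to the right of lens 1, so d_o2 = L - d_i1 = 39 - 19.579 = 19.421 cm.
Second lens: d_i2 = 1/(1/(-6) - 1/(19.421)) = -4.584 cm.
m_2 = -(-4.584)/(19.421) = 0.2360.
Total m = m_1 x m_2 = (-0.6316)(0.2360) = -0.1491.

-0.15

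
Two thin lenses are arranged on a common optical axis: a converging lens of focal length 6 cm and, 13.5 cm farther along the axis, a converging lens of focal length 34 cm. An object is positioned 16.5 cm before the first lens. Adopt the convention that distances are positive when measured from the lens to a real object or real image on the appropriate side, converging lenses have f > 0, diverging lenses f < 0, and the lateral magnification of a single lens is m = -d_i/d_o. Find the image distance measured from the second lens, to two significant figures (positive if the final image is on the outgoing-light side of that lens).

-4.6 cm

First lens: d_i1 = 1/(1/6 - 1/16.5) = 9.429 cm.
That image sits 4.071 cm in front of the second lens, so d_o2 = 4.071 cm.
Second lens: d_i2 = 1/(1/34 - 1/(4.071)) = -4.625 cm.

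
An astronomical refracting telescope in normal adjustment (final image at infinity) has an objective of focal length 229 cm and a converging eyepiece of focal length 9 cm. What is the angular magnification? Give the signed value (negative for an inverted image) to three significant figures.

M = -f_obj/f_eye = -229/(9) = -25.444.

-25.4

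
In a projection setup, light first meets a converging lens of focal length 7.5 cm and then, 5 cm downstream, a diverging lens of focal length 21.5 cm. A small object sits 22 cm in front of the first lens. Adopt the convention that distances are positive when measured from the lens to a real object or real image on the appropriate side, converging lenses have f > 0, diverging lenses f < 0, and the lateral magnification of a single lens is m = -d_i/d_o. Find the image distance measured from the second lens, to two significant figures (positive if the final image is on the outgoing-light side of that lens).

Lens 1: 1/d_i1 = 1/f_1 - 1/d_o1 = 1/7.5 - 1/22 = 0.08788 cm^-1, so d_i1 = 11.379 cm.
This image would form 11.379 cm past lens 1, i.e. 6.379 cm beyond lens 2, so it is a virtual object for lens 2: d_o2 = 5 - 11.379 = -6.379 cm.
Lens 2: 1/d_i2 = 1/f_2 - 1/d_o2 = 1/(-21.5) - 1/(-6.379) = 0.11025 cm^-1, so d_i2 = 9.071 cm.

9.1 cm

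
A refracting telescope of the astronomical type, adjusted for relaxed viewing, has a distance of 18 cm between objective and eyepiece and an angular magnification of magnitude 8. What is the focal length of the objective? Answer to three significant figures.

In normal adjustment the tube length equals f_obj + f_eye and |M| = f_obj/f_eye.
So f_obj = 8 f_eye and 8 f_eye + f_eye = 18 cm, giving f_eye = 18/9 = 2.000 cm and f_obj = 16.000 cm.

16.0 cm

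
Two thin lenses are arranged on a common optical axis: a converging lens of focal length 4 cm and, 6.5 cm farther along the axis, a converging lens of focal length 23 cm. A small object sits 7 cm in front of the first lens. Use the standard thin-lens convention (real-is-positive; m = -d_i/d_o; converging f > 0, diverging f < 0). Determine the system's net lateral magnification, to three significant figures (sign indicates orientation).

-1.19

Lens 1: 1/d_i1 = 1/f_1 - 1/d_o1 = 1/4 - 1/7 = 0.10714 cm^-1, so d_i1 = 9.333 cm.
m_1 = -(9.333)/7 = -1.3333.
This image would form 9.333 cm past lens 1, i.e. 2.833 cm beyond lens 2, so it is a virtual object for lens 2: d_o2 = 6.5 - 9.333 = -2.833 cm.
Lens 2: 1/d_i2 = 1/f_2 - 1/d_o2 = 1/23 - 1/(-2.833) = 0.39642 cm^-1, so d_i2 = 2.523 cm.
m_2 = -(2.523)/(-2.833) = 0.8903.
Total m = m_1 x m_2 = (-1.3333)(0.8903) = -1.1871.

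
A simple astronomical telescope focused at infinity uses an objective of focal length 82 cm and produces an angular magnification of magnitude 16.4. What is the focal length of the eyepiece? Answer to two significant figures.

5.0 cm

|M| = f_obj/f_eye, so f_eye = f_obj/|M| = 82/16.4 = 5.000 cm.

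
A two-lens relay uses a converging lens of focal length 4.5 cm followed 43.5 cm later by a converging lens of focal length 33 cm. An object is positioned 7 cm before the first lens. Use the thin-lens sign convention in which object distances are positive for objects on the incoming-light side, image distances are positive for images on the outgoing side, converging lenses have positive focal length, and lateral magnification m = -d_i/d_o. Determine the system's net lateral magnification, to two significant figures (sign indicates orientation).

-28

Lens 1: 1/d_i1 = 1/f_1 - 1/d_o1 = 1/4.5 - 1/7 = 0.07937 cm^-1, so d_i1 = 12.600 cm.
m_1 = -(12.600)/7 = -1.8000.
Object distance for lens 2: d_o2 = 43.5 - 12.600 = 30.900 cm.
Lens 2: 1/d_i2 = 1/f_2 - 1/d_o2 = 1/33 - 1/(30.900) = -0.00206 cm^-1, so d_i2 = -485.571 cm.
m_2 = -(-485.571)/(30.900) = 15.7143.
Overall magnification: m = m_1 m_2 = -28.2857.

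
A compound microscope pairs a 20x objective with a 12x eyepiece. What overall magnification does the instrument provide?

240

The overall magnification of a compound microscope is the product of the objective and eyepiece magnifications:
M = M_obj x M_eye = 20 x 12 = 240.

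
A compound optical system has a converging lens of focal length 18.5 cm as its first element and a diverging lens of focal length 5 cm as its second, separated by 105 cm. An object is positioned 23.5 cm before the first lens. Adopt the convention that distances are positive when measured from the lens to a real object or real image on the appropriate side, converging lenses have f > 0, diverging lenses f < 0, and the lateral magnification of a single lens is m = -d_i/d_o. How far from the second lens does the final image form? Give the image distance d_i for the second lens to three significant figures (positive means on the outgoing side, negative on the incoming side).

-3.92 cm

Applying the thin-lens equation to the first lens, 1/18.5 = 1/23.5 + 1/d_i1, which gives d_i1 = 86.950 cm.
The intermediate image is 86.950 cm to the right of lens 1, so d_o2 = L - d_i1 = 105 - 86.950 = 18.050 cm.
Applying the thin-lens equation again with f_2 = -5 cm and d_o2 = 18.050 cm gives d_i2 = -3.915 cm.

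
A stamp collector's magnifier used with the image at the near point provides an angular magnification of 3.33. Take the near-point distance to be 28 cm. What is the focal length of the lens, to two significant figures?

For the image at the near point, M = 1 + D/f.
f = D/(M - 1) = 28/(3.33 - 1) = 12.017 cm.

12 cm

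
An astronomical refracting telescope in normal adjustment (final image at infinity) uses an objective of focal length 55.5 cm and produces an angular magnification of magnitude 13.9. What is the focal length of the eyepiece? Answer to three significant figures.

3.99 cm

|M| = f_obj/f_eye, so f_eye = f_obj/|M| = 55.5/13.9 = 3.993 cm.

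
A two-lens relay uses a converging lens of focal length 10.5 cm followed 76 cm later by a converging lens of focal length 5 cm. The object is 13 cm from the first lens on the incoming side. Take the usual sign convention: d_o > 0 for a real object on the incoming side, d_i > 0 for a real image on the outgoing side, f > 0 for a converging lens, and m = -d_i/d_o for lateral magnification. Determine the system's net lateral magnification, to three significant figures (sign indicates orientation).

Lens 1: 1/d_i1 = 1/f_1 - 1/d_o1 = 1/10.5 - 1/13 = 0.01832 cm^-1, so d_i1 = 54.600 cm.
m_1 = -(54.600)/13 = -4.2000.
Object distance for lens 2: d_o2 = 76 - 54.600 = 21.400 cm.
Lens 2: 1/d_i2 = 1/f_2 - 1/d_o2 = 1/5 - 1/(21.400) = 0.15327 cm^-1, so d_i2 = 6.524 cm.
m_2 = -(6.524)/(21.400) = -0.3049.
Overall magnification: m = m_1 m_2 = 1.2805.

1.28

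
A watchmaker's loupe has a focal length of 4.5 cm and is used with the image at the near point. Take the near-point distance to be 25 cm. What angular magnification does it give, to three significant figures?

6.56

M = 1 + D/f = 1 + 25/4.5 = 6.556.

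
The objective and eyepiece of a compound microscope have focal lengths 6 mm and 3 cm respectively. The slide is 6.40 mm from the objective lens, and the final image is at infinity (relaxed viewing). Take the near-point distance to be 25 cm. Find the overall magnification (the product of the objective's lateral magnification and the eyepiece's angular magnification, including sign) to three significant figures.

Convert to cm: f_obj = 6 mm = 0.6 cm; d_o = 6.40 mm = 0.64 cm.
Objective: 1/d_i = 1/f_obj - 1/d_o = 1/0.6 - 1/0.64 = 0.10417 cm^-1, so d_i = 9.600 cm.
m_obj = -d_i/d_o = -9.600/0.64 = -15.000.
Eyepiece angular magnification (image at infinity): M_eye = D/f_e = 25/3 = 8.333.
Overall M = m_obj x M_eye = (-15.000)(8.333) = -125.00.

-125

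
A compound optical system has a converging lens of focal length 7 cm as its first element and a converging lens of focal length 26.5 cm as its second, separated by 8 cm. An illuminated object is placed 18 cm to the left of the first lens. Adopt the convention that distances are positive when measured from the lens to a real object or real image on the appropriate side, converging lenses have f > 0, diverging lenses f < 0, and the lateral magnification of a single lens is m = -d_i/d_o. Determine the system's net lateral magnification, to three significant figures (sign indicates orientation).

-0.563

First lens: d_i1 = 1/(1/7 - 1/18) = 11.455 cm.
m_1 = -(11.455)/18 = -0.6364.
This image would form 11.455 cm past lens 1, i.e. 3.455 cm beyond lens 2, so it is a virtual object for lens 2: d_o2 = 8 - 11.455 = -3.455 cm.
Second lens: d_i2 = 1/(1/26.5 - 1/(-3.455)) = 3.056 cm.
m_2 = -(3.056)/(-3.455) = 0.8847.
The system's lateral magnification is m_1 m_2 = (-0.6364)(0.8847) = -0.5630.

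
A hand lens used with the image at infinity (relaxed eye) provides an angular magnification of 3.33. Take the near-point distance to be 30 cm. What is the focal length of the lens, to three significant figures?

9.01 cm

For the image at infinity, M = D/f.
f = D/M = 30/3.33 = 9.009 cm.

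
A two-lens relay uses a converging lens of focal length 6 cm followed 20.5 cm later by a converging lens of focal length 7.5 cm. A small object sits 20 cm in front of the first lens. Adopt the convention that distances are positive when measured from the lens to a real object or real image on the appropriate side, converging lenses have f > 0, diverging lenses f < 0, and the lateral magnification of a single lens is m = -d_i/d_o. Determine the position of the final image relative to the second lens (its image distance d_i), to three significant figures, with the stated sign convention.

20.2 cm

First lens: d_i1 = 1/(1/6 - 1/20) = 8.571 cm.
Object distance for lens 2: d_o2 = 20.5 - 8.571 = 11.929 cm.
Second lens: d_i2 = 1/(1/7.5 - 1/(11.929)) = 20.202 cm.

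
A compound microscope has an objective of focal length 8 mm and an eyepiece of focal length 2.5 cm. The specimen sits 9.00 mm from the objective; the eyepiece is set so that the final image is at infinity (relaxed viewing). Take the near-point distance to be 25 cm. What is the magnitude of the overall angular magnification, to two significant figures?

Convert to cm: f_obj = 8 mm = 0.8 cm; d_o = 9.00 mm = 0.90 cm.
Objective: 1/d_i = 1/f_obj - 1/d_o = 1/0.8 - 1/0.90 = 0.13889 cm^-1, so d_i = 7.200 cm.
m_obj = -d_i/d_o = -7.200/0.90 = -8.000.
Eyepiece angular magnification (image at infinity): M_eye = D/f_e = 25/2.5 = 10.000.
Overall M = m_obj x M_eye = (-8.000)(10.000) = -80.00.
|M| = 80.00.

80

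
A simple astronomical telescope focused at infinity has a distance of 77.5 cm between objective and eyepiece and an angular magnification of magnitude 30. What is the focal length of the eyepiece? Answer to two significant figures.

2.5 cm

In normal adjustment the tube length equals f_obj + f_eye and |M| = f_obj/f_eye.
So f_obj = 30 f_eye and 30 f_eye + f_eye = 77.5 cm, giving f_eye = 77.5/31 = 2.500 cm and f_obj = 75.000 cm.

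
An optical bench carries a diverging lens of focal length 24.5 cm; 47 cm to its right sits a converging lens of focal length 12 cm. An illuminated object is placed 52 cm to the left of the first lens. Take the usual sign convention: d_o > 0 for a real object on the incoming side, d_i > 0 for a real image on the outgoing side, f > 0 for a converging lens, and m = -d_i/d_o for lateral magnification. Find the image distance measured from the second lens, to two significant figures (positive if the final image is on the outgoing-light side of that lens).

15 cm

Lens 1: 1/d_i1 = 1/f_1 - 1/d_o1 = 1/(-24.5) - 1/52 = -0.06005 cm^-1, so d_i1 = -16.654 cm.
The intermediate image is virtual, 16.654 cm to the left of lens 1, so d_o2 = L - d_i1 = 47 - (-16.654) = 63.654 cm.
Lens 2: 1/d_i2 = 1/f_2 - 1/d_o2 = 1/12 - 1/(63.654) = 0.06762 cm^-1, so d_i2 = 14.788 cm.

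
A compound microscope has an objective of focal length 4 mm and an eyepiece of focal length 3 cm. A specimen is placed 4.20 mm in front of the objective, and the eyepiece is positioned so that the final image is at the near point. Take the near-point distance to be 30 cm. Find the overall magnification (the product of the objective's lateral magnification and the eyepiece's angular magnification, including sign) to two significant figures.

-220

Convert to cm: f_obj = 4 mm = 0.4 cm; d_o = 4.20 mm = 0.42 cm.
Objective: 1/d_i = 1/f_obj - 1/d_o = 1/0.4 - 1/0.42 = 0.11905 cm^-1, so d_i = 8.400 cm.
m_obj = -d_i/d_o = -8.400/0.42 = -20.000.
Eyepiece angular magnification (image at near point): M_eye = 1 + D/f_e = 1 + 30/3 = 11.000.
Overall M = m_obj x M_eye = (-20.000)(11.000) = -220.00.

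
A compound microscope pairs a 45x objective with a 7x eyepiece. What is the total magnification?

The overall magnification of a compound microscope is the product of the objective and eyepiece magnifications:
M = M_obj x M_eye = 45 x 7 = 315.

315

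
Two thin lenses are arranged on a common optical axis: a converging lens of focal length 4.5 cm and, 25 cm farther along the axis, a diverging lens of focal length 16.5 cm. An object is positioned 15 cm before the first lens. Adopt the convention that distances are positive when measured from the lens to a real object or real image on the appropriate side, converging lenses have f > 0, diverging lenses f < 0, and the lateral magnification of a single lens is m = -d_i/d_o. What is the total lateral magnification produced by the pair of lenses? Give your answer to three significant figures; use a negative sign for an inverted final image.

-0.202

Applying the thin-lens equation to the first lens, 1/4.5 = 1/15 + 1/d_i1, which gives d_i1 = 6.429 cm.
Its lateral magnification is m_1 = -d_i1/d_o1 = -(6.429)/15 = -0.4286.
Object distance for lens 2: d_o2 = 25 - 6.429 = 18.571 cm.
Applying the thin-lens equation again with f_2 = -16.5 cm and d_o2 = 18.571 cm gives d_i2 = -8.737 cm.
m_2 = -(-8.737)/(18.571) = 0.4705.
Total m = m_1 x m_2 = (-0.4286)(0.4705) = -0.2016.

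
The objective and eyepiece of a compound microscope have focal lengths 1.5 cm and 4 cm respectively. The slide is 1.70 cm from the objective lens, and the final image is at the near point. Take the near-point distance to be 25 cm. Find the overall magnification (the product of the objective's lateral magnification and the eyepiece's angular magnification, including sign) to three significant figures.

Objective: 1/d_i = 1/f_obj - 1/d_o = 1/1.5 - 1/1.70 = 0.07843 cm^-1, so d_i = 12.750 cm.
m_obj = -d_i/d_o = -12.750/1.70 = -7.500.
Eyepiece angular magnification (image at near point): M_eye = 1 + D/f_e = 1 + 25/4 = 7.250.
Overall M = m_obj x M_eye = (-7.500)(7.250) = -54.38.

-54.4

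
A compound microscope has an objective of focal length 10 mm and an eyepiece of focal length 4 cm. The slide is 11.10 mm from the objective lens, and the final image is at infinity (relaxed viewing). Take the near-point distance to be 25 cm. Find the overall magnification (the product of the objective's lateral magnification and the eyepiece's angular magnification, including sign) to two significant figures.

-57

Convert to cm: f_obj = 10 mm = 1 cm; d_o = 11.10 mm = 1.11 cm.
Objective: 1/d_i = 1/f_obj - 1/d_o = 1/1 - 1/1.11 = 0.09910 cm^-1, so d_i = 10.091 cm.
m_obj = -d_i/d_o = -10.091/1.11 = -9.091.
Eyepiece angular magnification (image at infinity): M_eye = D/f_e = 25/4 = 6.250.
Overall M = m_obj x M_eye = (-9.091)(6.250) = -56.82.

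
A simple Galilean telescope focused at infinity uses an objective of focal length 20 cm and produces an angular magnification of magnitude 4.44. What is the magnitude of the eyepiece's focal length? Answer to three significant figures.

4.50 cm

|M| = f_obj/|f_eye|, so |f_eye| = f_obj/|M| = 20/4.44 = 4.505 cm.
(The eyepiece is diverging, so its signed focal length is -4.505 cm.)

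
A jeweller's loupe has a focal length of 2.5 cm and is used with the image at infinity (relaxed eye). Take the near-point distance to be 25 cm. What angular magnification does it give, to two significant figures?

M = D/f = 25/2.5 = 10.000.

10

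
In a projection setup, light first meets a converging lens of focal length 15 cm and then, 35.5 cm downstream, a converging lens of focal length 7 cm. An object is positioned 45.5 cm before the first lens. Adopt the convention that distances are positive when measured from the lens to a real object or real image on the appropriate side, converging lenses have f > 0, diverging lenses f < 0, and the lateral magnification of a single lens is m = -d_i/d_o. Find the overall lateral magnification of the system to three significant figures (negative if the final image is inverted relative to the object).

Applying the thin-lens equation to the first lens, 1/15 = 1/45.5 + 1/d_i1, which gives d_i1 = 22.377 cm.
Its lateral magnification is m_1 = -d_i1/d_o1 = -(22.377)/45.5 = -0.4918.
The intermediate image is 22.377 cm to the right of lens 1, so d_o2 = L - d_i1 = 35.5 - 22.377 = 13.123 cm.
Applying the thin-lens equation again with f_2 = 7 cm and d_o2 = 13.123 cm gives d_i2 = 15.003 cm.
m_2 = -(15.003)/(13.123) = -1.1432.
Overall magnification: m = m_1 m_2 = 0.5622.

0.562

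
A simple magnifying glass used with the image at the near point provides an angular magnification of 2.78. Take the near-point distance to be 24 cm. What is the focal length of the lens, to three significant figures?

13.5 cm

For the image at the near point, M = 1 + D/f.
f = D/(M - 1) = 24/(2.78 - 1) = 13.483 cm.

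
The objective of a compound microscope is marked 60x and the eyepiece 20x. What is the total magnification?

1200

The overall magnification of a compound microscope is the product of the objective and eyepiece magnifications:
M = M_obj x M_eye = 60 x 20 = 1200.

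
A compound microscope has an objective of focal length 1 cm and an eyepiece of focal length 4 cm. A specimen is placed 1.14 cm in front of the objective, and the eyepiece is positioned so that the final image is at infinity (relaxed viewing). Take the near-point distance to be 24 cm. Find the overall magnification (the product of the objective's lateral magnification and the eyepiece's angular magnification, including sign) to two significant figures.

Objective: 1/d_i = 1/f_obj - 1/d_o = 1/1 - 1/1.14 = 0.12281 cm^-1, so d_i = 8.143 cm.
m_obj = -d_i/d_o = -8.143/1.14 = -7.143.
Eyepiece angular magnification (image at infinity): M_eye = D/f_e = 24/4 = 6.000.
Overall M = m_obj x M_eye = (-7.143)(6.000) = -42.86.

-43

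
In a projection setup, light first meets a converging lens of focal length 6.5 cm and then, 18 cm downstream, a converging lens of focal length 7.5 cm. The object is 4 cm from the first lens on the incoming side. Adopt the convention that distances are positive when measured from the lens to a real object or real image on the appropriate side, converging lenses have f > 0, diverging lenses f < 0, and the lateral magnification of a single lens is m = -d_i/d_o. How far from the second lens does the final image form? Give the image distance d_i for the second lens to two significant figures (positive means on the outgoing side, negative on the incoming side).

Applying the thin-lens equation to the first lens, 1/6.5 = 1/4 + 1/d_i1, which gives d_i1 = -10.400 cm.
The intermediate image is virtual, 10.400 cm to the left of lens 1, so d_o2 = L - d_i1 = 18 - (-10.400) = 28.400 cm.
Applying the thin-lens equation again with f_2 = 7.5 cm and d_o2 = 28.400 cm gives d_i2 = 10.191 cm.

10 cm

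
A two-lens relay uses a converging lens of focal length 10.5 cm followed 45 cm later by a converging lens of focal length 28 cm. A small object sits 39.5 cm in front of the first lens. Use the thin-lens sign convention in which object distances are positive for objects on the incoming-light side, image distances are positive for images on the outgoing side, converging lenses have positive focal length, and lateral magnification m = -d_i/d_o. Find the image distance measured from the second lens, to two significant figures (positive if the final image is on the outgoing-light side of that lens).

320 cm

Lens 1: 1/d_i1 = 1/f_1 - 1/d_o1 = 1/10.5 - 1/39.5 = 0.06992 cm^-1, so d_i1 = 14.302 cm.
The intermediate image is 14.302 cm to the right of lens 1, so d_o2 = L - d_i1 = 45 - 14.302 = 30.698 cm.
Lens 2: 1/d_i2 = 1/f_2 - 1/d_o2 = 1/28 - 1/(30.698) = 0.00314 cm^-1, so d_i2 = 318.556 cm.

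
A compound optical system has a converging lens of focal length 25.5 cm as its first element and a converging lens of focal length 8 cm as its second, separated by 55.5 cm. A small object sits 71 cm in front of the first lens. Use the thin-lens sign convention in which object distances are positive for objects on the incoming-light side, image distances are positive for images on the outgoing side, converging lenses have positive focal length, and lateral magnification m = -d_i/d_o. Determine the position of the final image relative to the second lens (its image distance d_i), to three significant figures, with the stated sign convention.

Lens 1: 1/d_i1 = 1/f_1 - 1/d_o1 = 1/25.5 - 1/71 = 0.02513 cm^-1, so d_i1 = 39.791 cm.
The intermediate image is 39.791 cm to the right of lens 1, so d_o2 = L - d_i1 = 55.5 - 39.791 = 15.709 cm.
Lens 2: 1/d_i2 = 1/f_2 - 1/d_o2 = 1/8 - 1/(15.709) = 0.06134 cm^-1, so d_i2 = 16.302 cm.

16.3 cm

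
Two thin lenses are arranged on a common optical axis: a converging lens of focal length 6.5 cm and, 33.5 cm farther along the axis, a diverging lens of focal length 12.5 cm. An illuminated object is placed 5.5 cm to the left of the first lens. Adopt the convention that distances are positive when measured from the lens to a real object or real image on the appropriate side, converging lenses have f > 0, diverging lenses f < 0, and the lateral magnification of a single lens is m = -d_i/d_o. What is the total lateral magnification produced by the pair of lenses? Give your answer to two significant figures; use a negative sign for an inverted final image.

0.99

Lens 1: 1/d_i1 = 1/f_1 - 1/d_o1 = 1/6.5 - 1/5.5 = -0.02797 cm^-1, so d_i1 = -35.750 cm.
m_1 = -(-35.750)/5.5 = 6.5000.
With d_i1 < 0 the first image is virtual and lies on the object side; the object distance for lens 2 is d_o2 = 33.5 - (-35.750) = 69.250 cm.
Lens 2: 1/d_i2 = 1/f_2 - 1/d_o2 = 1/(-12.5) - 1/(69.250) = -0.09444 cm^-1, so d_i2 = -10.589 cm.
m_2 = -(-10.589)/(69.250) = 0.1529.
Overall magnification: m = m_1 m_2 = 0.9939.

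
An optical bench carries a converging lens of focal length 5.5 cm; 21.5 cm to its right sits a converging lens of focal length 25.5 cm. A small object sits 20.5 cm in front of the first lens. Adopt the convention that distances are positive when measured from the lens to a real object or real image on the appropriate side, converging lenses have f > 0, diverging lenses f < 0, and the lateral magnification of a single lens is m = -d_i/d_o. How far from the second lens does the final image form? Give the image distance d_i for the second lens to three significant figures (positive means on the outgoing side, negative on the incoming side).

-31.0 cm

Lens 1: 1/d_i1 = 1/f_1 - 1/d_o1 = 1/5.5 - 1/20.5 = 0.13304 cm^-1, so d_i1 = 7.517 cm.
Object distance for lens 2: d_o2 = 21.5 - 7.517 = 13.983 cm.
Lens 2: 1/d_i2 = 1/f_2 - 1/d_o2 = 1/25.5 - 1/(13.983) = -0.03230 cm^-1, so d_i2 = -30.962 cm.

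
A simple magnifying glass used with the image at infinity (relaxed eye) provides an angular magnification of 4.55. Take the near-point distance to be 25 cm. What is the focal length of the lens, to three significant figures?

5.49 cm

For the image at infinity, M = D/f.
f = D/M = 25/4.55 = 5.495 cm.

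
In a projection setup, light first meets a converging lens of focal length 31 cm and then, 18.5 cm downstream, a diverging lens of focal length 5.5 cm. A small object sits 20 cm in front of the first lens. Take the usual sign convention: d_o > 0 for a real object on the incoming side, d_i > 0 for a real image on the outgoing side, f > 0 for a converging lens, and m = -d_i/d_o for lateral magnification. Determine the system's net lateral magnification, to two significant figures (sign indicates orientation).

First lens: d_i1 = 1/(1/31 - 1/20) = -56.364 cm.
m_1 = -(-56.364)/20 = 2.8182.
With d_i1 < 0 the first image is virtual and lies on the object side; the object distance for lens 2 is d_o2 = 18.5 - (-56.364) = 74.864 cm.
Second lens: d_i2 = 1/(1/(-5.5) - 1/(74.864)) = -5.124 cm.
m_2 = -(-5.124)/(74.864) = 0.0684.
Total m = m_1 x m_2 = (2.8182)(0.0684) = 0.1929.

0.19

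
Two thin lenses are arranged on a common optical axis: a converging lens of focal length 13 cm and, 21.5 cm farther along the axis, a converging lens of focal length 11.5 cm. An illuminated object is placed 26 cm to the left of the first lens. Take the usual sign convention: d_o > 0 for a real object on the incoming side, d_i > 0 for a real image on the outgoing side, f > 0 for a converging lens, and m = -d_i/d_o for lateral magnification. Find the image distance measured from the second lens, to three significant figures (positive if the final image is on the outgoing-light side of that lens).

3.23 cm

Lens 1: 1/d_i1 = 1/f_1 - 1/d_o1 = 1/13 - 1/26 = 0.03846 cm^-1, so d_i1 = 26.000 cm.
This image would form 26.000 cm past lens 1, i.e. 4.500 cm beyond lens 2, so it is a virtual object for lens 2: d_o2 = 21.5 - 26.000 = -4.500 cm.
Lens 2: 1/d_i2 = 1/f_2 - 1/d_o2 = 1/11.5 - 1/(-4.500) = 0.30918 cm^-1, so d_i2 = 3.234 cm.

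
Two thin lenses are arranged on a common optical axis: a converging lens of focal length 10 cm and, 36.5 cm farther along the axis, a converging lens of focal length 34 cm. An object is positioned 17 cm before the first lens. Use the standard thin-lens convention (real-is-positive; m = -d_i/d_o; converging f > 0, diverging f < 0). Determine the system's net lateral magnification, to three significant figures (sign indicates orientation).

-2.23

First lens: d_i1 = 1/(1/10 - 1/17) = 24.286 cm.
m_1 = -(24.286)/17 = -1.4286.
The intermediate image is 24.286 cm to the right of lens 1, so d_o2 = L - d_i1 = 36.5 - 24.286 = 12.214 cm.
Second lens: d_i2 = 1/(1/34 - 1/(12.214)) = -19.062 cm.
m_2 = -(-19.062)/(12.214) = 1.5607.
The system's lateral magnification is m_1 m_2 = (-1.4286)(1.5607) = -2.2295.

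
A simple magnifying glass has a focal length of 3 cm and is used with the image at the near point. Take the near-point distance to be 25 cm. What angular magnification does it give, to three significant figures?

9.33

M = 1 + D/f = 1 + 25/3 = 9.333.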